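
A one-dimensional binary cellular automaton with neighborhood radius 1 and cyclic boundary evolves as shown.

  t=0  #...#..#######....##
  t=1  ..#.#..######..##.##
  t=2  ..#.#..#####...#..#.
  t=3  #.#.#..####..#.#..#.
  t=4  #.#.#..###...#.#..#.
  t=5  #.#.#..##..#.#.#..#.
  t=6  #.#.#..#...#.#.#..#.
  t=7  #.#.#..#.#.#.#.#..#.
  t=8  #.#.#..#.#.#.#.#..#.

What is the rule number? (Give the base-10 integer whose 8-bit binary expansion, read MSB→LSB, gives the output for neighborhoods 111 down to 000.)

141

  ### -> #   bit 7 = 1  t=0,i=8
  ##. -> .   bit 6 = 0  t=0,i=0
  #.# -> .   bit 5 = 0  t=1,i=3
  #.. -> .   bit 4 = 0  t=0,i=1
  .## -> #   bit 3 = 1  t=0,i=7
  .#. -> #   bit 2 = 1  t=0,i=4
  ..# -> .   bit 1 = 0  t=0,i=3
  ... -> #   bit 0 = 1  t=0,i=2
  bits 10001101 = 141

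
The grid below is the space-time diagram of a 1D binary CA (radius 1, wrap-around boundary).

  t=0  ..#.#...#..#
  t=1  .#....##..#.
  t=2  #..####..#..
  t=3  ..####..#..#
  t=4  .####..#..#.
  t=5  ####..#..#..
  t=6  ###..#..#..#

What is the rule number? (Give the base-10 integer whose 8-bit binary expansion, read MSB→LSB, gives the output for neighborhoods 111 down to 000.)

  ###|#  b7=1 t=2,i=4
  ##.|.  b6=0 t=1,i=7
  #.#|.  b5=0 t=0,i=3
  #..|.  b4=0 t=0,i=0
  .##|#  b3=1 t=1,i=6
  .#.|.  b2=0 t=0,i=2
  ..#|#  b1=1 t=0,i=1
  ...|#  b0=1 t=0,i=6
  bits 10001011 = 139

139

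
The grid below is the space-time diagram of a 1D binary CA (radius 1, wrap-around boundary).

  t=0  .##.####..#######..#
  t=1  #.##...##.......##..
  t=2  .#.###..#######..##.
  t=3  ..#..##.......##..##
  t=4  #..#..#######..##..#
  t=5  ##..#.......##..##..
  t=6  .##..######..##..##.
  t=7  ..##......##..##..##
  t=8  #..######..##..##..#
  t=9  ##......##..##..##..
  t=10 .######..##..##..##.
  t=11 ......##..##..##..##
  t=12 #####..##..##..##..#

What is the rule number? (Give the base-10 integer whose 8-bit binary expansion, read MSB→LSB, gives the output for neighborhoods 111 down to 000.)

113

  [7] ### => .  t=0,i=5
  [6] ##. => #  t=0,i=2
  [5] #.# => #  t=0,i=0
  [4] #.. => #  t=0,i=8
  [3] .## => .  t=0,i=1
  [2] .#. => .  t=0,i=19
  [1] ..# => .  t=0,i=9
  [0] ... => #  t=1,i=5
  bits 01110001 = 113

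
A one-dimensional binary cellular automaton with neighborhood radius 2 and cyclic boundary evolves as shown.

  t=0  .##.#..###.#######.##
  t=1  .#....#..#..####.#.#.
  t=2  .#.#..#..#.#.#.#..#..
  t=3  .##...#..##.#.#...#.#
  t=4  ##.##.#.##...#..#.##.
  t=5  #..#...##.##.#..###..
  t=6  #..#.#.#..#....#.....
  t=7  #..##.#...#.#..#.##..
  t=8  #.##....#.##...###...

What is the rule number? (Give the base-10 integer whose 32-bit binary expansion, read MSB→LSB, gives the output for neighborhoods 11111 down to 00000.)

  nb #####: next=#  (t=0,i=13, bit31=1)
  nb ####.: next=.  (t=0,i=16, bit30=0)
  nb ###.#: next=#  (t=0,i=9, bit29=1)
  nb ###..: next=.  (t=5,i=18, bit28=0)
  nb ##.##: next=.  (t=0,i=0, bit27=0)
  nb ##.#.: next=.  (t=0,i=3, bit26=0)
  nb ##..#: next=.  (t=5,i=19, bit25=0)
  nb ##...: next=#  (t=3,i=3, bit24=1)
  nb #.###: next=.  (t=0,i=11, bit23=0)
  nb #.##.: next=#  (t=0,i=1, bit22=1)
  nb #.#.#: next=.  (t=1,i=17, bit21=0)
  nb #.#..: next=.  (t=0,i=4, bit20=0)
  nb #..##: next=#  (t=0,i=6, bit19=1)
  nb #..#.: next=.  (t=1,i=0, bit18=0)
  nb #...#: next=#  (t=2,i=20, bit17=1)
  nb #....: next=#  (t=1,i=3, bit16=1)
  nb .####: next=#  (t=0,i=12, bit15=1)
  nb .###.: next=.  (t=0,i=8, bit14=0)
  nb .##.#: next=.  (t=0,i=2, bit13=0)
  nb .##..: next=.  (t=3,i=2, bit12=0)
  nb .#.##: next=#  (t=3,i=0, bit11=1)
  nb .#.#.: next=#  (t=1,i=18, bit10=1)
  nb .#..#: next=.  (t=0,i=5, bit9=0)
  nb .#...: next=.  (t=1,i=2, bit8=0)
  nb ..###: next=.  (t=0,i=7, bit7=0)
  nb ..##.: next=#  (t=3,i=9, bit6=1)
  nb ..#.#: next=#  (t=2,i=1, bit5=1)
  nb ..#..: next=#  (t=1,i=1, bit4=1)
  nb ...##: next=.  (t=5,i=6, bit3=0)
  nb ...#.: next=.  (t=1,i=5, bit2=0)
  nb ....#: next=.  (t=1,i=4, bit1=0)
  nb .....: next=#  (t=6,i=18, bit0=1)
  bits 10100001010010111000110001110001 = 2706082929

2706082929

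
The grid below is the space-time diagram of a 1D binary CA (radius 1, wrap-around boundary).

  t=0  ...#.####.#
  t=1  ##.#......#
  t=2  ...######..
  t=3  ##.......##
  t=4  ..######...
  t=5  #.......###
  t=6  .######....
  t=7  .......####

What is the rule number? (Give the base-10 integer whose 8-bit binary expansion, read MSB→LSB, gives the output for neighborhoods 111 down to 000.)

  nb ###: next=.  (t=0,i=6, bit7=0)
  nb ##.: next=.  (t=0,i=8, bit6=0)
  nb #.#: next=.  (t=0,i=4, bit5=0)
  nb #..: next=#  (t=0,i=0, bit4=1)
  nb .##: next=.  (t=0,i=5, bit3=0)
  nb .#.: next=#  (t=0,i=3, bit2=1)
  nb ..#: next=.  (t=0,i=2, bit1=0)
  nb ...: next=#  (t=0,i=1, bit0=1)
  bits 00010101 = 21

21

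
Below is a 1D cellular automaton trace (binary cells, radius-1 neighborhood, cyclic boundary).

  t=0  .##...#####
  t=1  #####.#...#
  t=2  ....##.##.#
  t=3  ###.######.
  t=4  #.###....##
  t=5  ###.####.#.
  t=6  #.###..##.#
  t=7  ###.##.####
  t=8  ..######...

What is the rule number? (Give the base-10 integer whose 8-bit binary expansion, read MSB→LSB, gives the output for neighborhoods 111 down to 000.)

  ### -> .   bit 7 = 0  t=0,i=7
  ##. -> #   bit 6 = 1  t=0,i=2
  #.# -> #   bit 5 = 1  t=0,i=0
  #.. -> #   bit 4 = 1  t=0,i=3
  .## -> #   bit 3 = 1  t=0,i=1
  .#. -> .   bit 2 = 0  t=1,i=6
  ..# -> .   bit 1 = 0  t=0,i=5
  ... -> #   bit 0 = 1  t=0,i=4
  bits 01111001 = 121

121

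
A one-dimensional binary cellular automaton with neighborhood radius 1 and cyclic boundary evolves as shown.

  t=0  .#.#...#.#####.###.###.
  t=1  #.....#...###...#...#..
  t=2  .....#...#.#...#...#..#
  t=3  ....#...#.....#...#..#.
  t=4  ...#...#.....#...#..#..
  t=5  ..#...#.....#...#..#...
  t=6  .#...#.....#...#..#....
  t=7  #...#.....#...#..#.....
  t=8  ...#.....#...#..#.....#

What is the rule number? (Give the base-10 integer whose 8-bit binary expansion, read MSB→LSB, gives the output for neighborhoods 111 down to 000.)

130

  ###|#  b7=1 t=0,i=10
  ##.|.  b6=0 t=0,i=13
  #.#|.  b5=0 t=0,i=2
  #..|.  b4=0 t=0,i=4
  .##|.  b3=0 t=0,i=9
  .#.|.  b2=0 t=0,i=1
  ..#|#  b1=1 t=0,i=0
  ...|.  b0=0 t=0,i=5
  bits 10000010 = 130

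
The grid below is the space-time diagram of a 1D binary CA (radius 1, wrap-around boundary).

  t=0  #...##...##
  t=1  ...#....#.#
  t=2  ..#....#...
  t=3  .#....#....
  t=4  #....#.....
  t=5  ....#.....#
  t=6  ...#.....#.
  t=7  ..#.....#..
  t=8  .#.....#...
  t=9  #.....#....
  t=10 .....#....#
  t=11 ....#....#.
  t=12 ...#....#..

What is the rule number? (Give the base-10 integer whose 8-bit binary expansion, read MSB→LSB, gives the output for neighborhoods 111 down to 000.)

130

  nb ###: next=#  (t=0,i=10, bit7=1)
  nb ##.: next=.  (t=0,i=0, bit6=0)
  nb #.#: next=.  (t=1,i=9, bit5=0)
  nb #..: next=.  (t=0,i=1, bit4=0)
  nb .##: next=.  (t=0,i=4, bit3=0)
  nb .#.: next=.  (t=1,i=3, bit2=0)
  nb ..#: next=#  (t=0,i=3, bit1=1)
  nb ...: next=.  (t=0,i=2, bit0=0)
  bits 10000010 = 130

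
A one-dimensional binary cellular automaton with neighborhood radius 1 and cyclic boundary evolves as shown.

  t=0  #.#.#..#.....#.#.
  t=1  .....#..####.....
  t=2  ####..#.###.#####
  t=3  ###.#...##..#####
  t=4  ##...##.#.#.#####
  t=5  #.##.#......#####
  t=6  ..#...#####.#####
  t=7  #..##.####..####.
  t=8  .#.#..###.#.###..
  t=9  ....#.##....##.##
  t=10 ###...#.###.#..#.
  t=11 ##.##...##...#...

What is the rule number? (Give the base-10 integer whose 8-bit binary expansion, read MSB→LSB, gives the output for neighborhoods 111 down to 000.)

  ### -> #   bit 7 = 1  t=1,i=9
  ##. -> .   bit 6 = 0  t=1,i=11
  #.# -> .   bit 5 = 0  t=0,i=1
  #.. -> #   bit 4 = 1  t=0,i=5
  .## -> #   bit 3 = 1  t=1,i=8
  .#. -> .   bit 2 = 0  t=0,i=0
  ..# -> .   bit 1 = 0  t=0,i=6
  ... -> #   bit 0 = 1  t=0,i=9
  bits 10011001 = 153

153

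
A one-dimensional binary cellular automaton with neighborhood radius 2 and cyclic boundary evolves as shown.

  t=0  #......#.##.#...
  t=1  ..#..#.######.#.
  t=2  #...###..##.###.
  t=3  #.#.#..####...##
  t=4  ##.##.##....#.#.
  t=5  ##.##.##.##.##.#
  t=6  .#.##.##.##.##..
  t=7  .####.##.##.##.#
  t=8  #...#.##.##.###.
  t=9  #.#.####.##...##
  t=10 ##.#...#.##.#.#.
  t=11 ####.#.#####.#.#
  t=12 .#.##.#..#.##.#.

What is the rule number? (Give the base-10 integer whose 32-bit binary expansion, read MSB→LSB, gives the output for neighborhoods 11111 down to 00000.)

2791259362

  ##### -> #   bit 31 = 1  t=1,i=9
  ####. -> .   bit 30 = 0  t=1,i=11
  ###.# -> #   bit 29 = 1  t=1,i=12
  ###.. -> .   bit 28 = 0  t=2,i=6
  ##.## -> .   bit 27 = 0  t=2,i=11
  ##.#. -> #   bit 26 = 1  t=0,i=11
  ##..# -> #   bit 25 = 1  t=2,i=7
  ##... -> .   bit 24 = 0  t=3,i=11
  #.### -> .   bit 23 = 0  t=1,i=7
  #.##. -> #   bit 22 = 1  t=0,i=9
  #.#.# -> .   bit 21 = 0  t=3,i=2
  #.#.. -> #   bit 20 = 1  t=0,i=12
  #..## -> #   bit 19 = 1  t=2,i=8
  #..#. -> #   bit 18 = 1  t=1,i=4
  #...# -> #   bit 17 = 1  t=0,i=14
  #.... -> #   bit 16 = 1  t=0,i=2
  .#### -> .   bit 15 = 0  t=1,i=8
  .###. -> .   bit 14 = 0  t=2,i=5
  .##.# -> #   bit 13 = 1  t=0,i=10
  .##.. -> #   bit 12 = 1  t=4,i=7
  .#.## -> #   bit 11 = 1  t=0,i=8
  .#.#. -> #   bit 10 = 1  t=3,i=3
  .#..# -> .   bit 9 = 0  t=1,i=3
  .#... -> .   bit 8 = 0  t=0,i=1
  ..### -> #   bit 7 = 1  t=2,i=4
  ..##. -> #   bit 6 = 1  t=2,i=9
  ..#.# -> #   bit 5 = 1  t=0,i=7
  ..#.. -> .   bit 4 = 0  t=0,i=0
  ...## -> .   bit 3 = 0  t=2,i=3
  ...#. -> .   bit 2 = 0  t=0,i=6
  ....# -> #   bit 1 = 1  t=0,i=5
  ..... -> .   bit 0 = 0  t=0,i=3
  bits 10100110010111110011110011100010 = 2791259362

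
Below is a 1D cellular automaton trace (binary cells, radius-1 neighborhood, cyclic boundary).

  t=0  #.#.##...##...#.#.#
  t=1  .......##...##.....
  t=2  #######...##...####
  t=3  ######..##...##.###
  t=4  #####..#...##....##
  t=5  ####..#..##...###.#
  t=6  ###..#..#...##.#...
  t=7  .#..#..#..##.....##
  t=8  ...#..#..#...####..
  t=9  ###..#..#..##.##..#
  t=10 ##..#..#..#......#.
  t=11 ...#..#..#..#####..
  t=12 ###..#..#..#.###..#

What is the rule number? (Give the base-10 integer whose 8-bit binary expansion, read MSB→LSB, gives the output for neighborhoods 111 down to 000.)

  ### -> #   bit 7 = 1  t=2,i=0
  ##. -> .   bit 6 = 0  t=0,i=0
  #.# -> .   bit 5 = 0  t=0,i=1
  #.. -> .   bit 4 = 0  t=0,i=6
  .## -> .   bit 3 = 0  t=0,i=4
  .#. -> .   bit 2 = 0  t=0,i=2
  ..# -> #   bit 1 = 1  t=0,i=8
  ... -> #   bit 0 = 1  t=0,i=7
  bits 10000011 = 131

131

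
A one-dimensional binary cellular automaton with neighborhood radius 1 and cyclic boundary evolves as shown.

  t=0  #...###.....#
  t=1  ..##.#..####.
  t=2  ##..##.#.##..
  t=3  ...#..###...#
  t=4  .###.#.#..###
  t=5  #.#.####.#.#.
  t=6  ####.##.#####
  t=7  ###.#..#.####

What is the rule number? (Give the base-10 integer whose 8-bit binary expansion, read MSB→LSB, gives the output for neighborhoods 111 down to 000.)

167

  ### -> #   bit 7 = 1  t=0,i=5
  ##. -> .   bit 6 = 0  t=0,i=0
  #.# -> #   bit 5 = 1  t=1,i=4
  #.. -> .   bit 4 = 0  t=0,i=1
  .## -> .   bit 3 = 0  t=0,i=4
  .#. -> #   bit 2 = 1  t=1,i=5
  ..# -> #   bit 1 = 1  t=0,i=3
  ... -> #   bit 0 = 1  t=0,i=2
  bits 10100111 = 167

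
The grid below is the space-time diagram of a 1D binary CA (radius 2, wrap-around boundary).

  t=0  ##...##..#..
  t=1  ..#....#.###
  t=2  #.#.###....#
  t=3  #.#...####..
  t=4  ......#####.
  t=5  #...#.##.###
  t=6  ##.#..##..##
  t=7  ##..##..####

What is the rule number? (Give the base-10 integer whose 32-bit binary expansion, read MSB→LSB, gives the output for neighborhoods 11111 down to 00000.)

  ##### -> .   bit 31 = 0  t=4,i=8
  ####. -> #   bit 30 = 1  t=3,i=8
  ###.# -> #   bit 29 = 1  t=6,i=1
  ###.. -> #   bit 28 = 1  t=1,i=11
  ##.## -> .   bit 27 = 0  t=5,i=8
  ##.#. -> .   bit 26 = 0  t=2,i=1
  ##..# -> #   bit 25 = 1  t=0,i=7
  ##... -> #   bit 24 = 1  t=0,i=2
  #.### -> .   bit 23 = 0  t=1,i=9
  #.##. -> #   bit 22 = 1  t=5,i=6
  #.#.# -> #   bit 21 = 1  t=2,i=2
  #.#.. -> .   bit 20 = 0  t=3,i=2
  #..## -> #   bit 19 = 1  t=0,i=11
  #..#. -> .   bit 18 = 0  t=0,i=8
  #...# -> .   bit 17 = 0  t=0,i=3
  #.... -> #   bit 16 = 1  t=1,i=4
  .#### -> #   bit 15 = 1  t=3,i=7
  .###. -> .   bit 14 = 0  t=1,i=10
  .##.# -> #   bit 13 = 1  t=2,i=0
  .##.. -> .   bit 12 = 0  t=0,i=1
  .#.## -> .   bit 11 = 0  t=1,i=8
  .#.#. -> .   bit 10 = 0  t=3,i=1
  .#..# -> #   bit 9 = 1  t=0,i=10
  .#... -> .   bit 8 = 0  t=1,i=3
  ..### -> #   bit 7 = 1  t=3,i=6
  ..##. -> .   bit 6 = 0  t=0,i=0
  ..#.# -> .   bit 5 = 0  t=1,i=7
  ..#.. -> #   bit 4 = 1  t=0,i=9
  ...## -> .   bit 3 = 0  t=0,i=4
  ...#. -> #   bit 2 = 1  t=1,i=6
  ....# -> #   bit 1 = 1  t=1,i=5
  ..... -> .   bit 0 = 0  t=4,i=1
  bits 01110011011010011010001010010110 = 1936302742

1936302742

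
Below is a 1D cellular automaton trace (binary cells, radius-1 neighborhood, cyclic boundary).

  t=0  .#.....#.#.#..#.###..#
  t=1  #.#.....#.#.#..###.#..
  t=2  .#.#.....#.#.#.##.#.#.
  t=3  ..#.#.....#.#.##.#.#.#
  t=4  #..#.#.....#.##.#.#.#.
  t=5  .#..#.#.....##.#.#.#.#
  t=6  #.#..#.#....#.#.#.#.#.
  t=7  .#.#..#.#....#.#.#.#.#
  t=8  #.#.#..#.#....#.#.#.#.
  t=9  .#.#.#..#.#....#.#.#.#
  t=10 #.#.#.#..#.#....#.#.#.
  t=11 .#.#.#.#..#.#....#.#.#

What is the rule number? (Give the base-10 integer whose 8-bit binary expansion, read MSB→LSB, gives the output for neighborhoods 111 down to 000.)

184

  ### -> #   bit 7 = 1  t=0,i=17
  ##. -> .   bit 6 = 0  t=0,i=18
  #.# -> #   bit 5 = 1  t=0,i=0
  #.. -> #   bit 4 = 1  t=0,i=2
  .## -> #   bit 3 = 1  t=0,i=16
  .#. -> .   bit 2 = 0  t=0,i=1
  ..# -> .   bit 1 = 0  t=0,i=6
  ... -> .   bit 0 = 0  t=0,i=3
  bits 10111000 = 184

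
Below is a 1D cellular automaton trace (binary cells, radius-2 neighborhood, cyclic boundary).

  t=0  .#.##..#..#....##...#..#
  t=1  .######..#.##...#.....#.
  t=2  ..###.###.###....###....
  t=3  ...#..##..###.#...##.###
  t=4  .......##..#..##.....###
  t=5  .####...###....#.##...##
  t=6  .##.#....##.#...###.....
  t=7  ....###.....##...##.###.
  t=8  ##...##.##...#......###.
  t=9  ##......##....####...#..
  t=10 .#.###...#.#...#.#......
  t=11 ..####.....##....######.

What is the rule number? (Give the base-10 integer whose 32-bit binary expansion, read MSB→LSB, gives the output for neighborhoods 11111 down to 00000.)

2465585409

  #####|#  b31=1 t=1,i=3
  ####.|.  b30=0 t=1,i=5
  ###.#|.  b29=0 t=2,i=4
  ###..|#  b28=1 t=1,i=6
  ##.##|.  b27=0 t=2,i=5
  ##.#.|.  b26=0 t=3,i=13
  ##..#|#  b25=1 t=0,i=5
  ##...|.  b24=0 t=0,i=17
  #.###|#  b23=1 t=2,i=6
  #.##.|#  b22=1 t=0,i=3
  #.#.#|#  b21=1 t=0,i=1
  #.#..|#  b20=1 t=3,i=14
  #..##|.  b19=0 t=1,i=0
  #..#.|#  b18=1 t=0,i=6
  #...#|.  b17=0 t=0,i=18
  #....|#  b16=1 t=0,i=12
  .####|#  b15=1 t=1,i=2
  .###.|#  b14=1 t=2,i=3
  .##.#|.  b13=0 t=3,i=19
  .##..|#  b12=1 t=0,i=4
  .#.##|#  b11=1 t=0,i=2
  .#.#.|.  b10=0 t=0,i=0
  .#..#|.  b9=0 t=0,i=8
  .#...|#  b8=1 t=0,i=11
  ..###|.  b7=0 t=1,i=1
  ..##.|.  b6=0 t=0,i=15
  ..#.#|.  b5=0 t=0,i=23
  ..#..|.  b4=0 t=0,i=7
  ...##|.  b3=0 t=0,i=14
  ...#.|.  b2=0 t=0,i=19
  ....#|.  b1=0 t=0,i=13
  .....|#  b0=1 t=1,i=19
  bits 10010010111101011101100100000001 = 2465585409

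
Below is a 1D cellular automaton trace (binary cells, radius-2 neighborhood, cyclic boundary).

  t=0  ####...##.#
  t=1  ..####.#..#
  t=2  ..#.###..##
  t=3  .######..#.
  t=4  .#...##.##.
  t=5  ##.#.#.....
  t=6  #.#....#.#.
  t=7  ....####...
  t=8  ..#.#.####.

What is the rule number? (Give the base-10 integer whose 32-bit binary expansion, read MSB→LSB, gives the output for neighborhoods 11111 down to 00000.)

1971800310

  #####|.  b31=0 t=0,i=1
  ####.|#  b30=1 t=0,i=2
  ###.#|#  b29=1 t=1,i=5
  ###..|#  b28=1 t=0,i=3
  ##.##|.  b27=0 t=0,i=9
  ##.#.|#  b26=1 t=1,i=6
  ##..#|.  b25=0 t=2,i=0
  ##...|#  b24=1 t=0,i=4
  #.###|#  b23=1 t=0,i=10
  #.##.|.  b22=0 t=4,i=8
  #.#.#|.  b21=0 t=5,i=3
  #.#..|.  b20=0 t=1,i=7
  #..##|.  b19=0 t=1,i=1
  #..#.|#  b18=1 t=1,i=9
  #...#|#  b17=1 t=0,i=5
  #....|#  b16=1 t=5,i=7
  .####|.  b15=0 t=0,i=0
  .###.|#  b14=1 t=2,i=5
  .##.#|.  b13=0 t=0,i=8
  .##..|.  b12=0 t=2,i=10
  .#.##|#  b11=1 t=2,i=3
  .#.#.|.  b10=0 t=5,i=4
  .#..#|.  b9=0 t=1,i=0
  .#...|.  b8=0 t=4,i=2
  ..###|#  b7=1 t=1,i=2
  ..##.|#  b6=1 t=0,i=7
  ..#.#|#  b5=1 t=2,i=2
  ..#..|#  b4=1 t=1,i=10
  ...##|.  b3=0 t=0,i=6
  ...#.|#  b2=1 t=6,i=6
  ....#|#  b1=1 t=5,i=9
  .....|.  b0=0 t=5,i=8
  bits 01110101100001110100100011110110 = 1971800310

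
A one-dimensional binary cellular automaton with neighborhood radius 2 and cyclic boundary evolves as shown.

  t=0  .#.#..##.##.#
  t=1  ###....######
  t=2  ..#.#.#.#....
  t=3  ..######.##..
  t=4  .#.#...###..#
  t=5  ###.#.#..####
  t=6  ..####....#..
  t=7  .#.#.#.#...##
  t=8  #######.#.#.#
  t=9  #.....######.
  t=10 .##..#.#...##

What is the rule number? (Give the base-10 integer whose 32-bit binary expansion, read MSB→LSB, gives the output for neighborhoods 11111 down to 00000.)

1046850856

  ##### -> .   bit 31 = 0  t=1,i=0
  ####. -> .   bit 30 = 0  t=1,i=1
  ###.# -> #   bit 29 = 1  t=3,i=7
  ###.. -> #   bit 28 = 1  t=1,i=2
  ##.## -> #   bit 27 = 1  t=0,i=8
  ##.#. -> #   bit 26 = 1  t=0,i=11
  ##..# -> #   bit 25 = 1  t=4,i=10
  ##... -> .   bit 24 = 0  t=1,i=3
  #.### -> .   bit 23 = 0  t=8,i=12
  #.##. -> #   bit 22 = 1  t=0,i=9
  #.#.# -> #   bit 21 = 1  t=0,i=1
  #.#.. -> .   bit 20 = 0  t=0,i=3
  #..## -> .   bit 19 = 0  t=0,i=5
  #..#. -> #   bit 18 = 1  t=4,i=11
  #...# -> .   bit 17 = 0  t=4,i=5
  #.... -> #   bit 16 = 1  t=1,i=4
  .#### -> #   bit 15 = 1  t=1,i=8
  .###. -> .   bit 14 = 0  t=4,i=8
  .##.# -> #   bit 13 = 1  t=0,i=7
  .##.. -> .   bit 12 = 0  t=3,i=10
  .#.## -> #   bit 11 = 1  t=8,i=11
  .#.#. -> #   bit 10 = 1  t=0,i=0
  .#..# -> .   bit 9 = 0  t=0,i=4
  .#... -> #   bit 8 = 1  t=2,i=9
  ..### -> .   bit 7 = 0  t=1,i=7
  ..##. -> .   bit 6 = 0  t=0,i=6
  ..#.# -> #   bit 5 = 1  t=2,i=2
  ..#.. -> .   bit 4 = 0  t=6,i=10
  ...## -> #   bit 3 = 1  t=1,i=6
  ...#. -> .   bit 2 = 0  t=2,i=1
  ....# -> .   bit 1 = 0  t=1,i=5
  ..... -> .   bit 0 = 0  t=2,i=11
  bits 00111110011001011010110100101000 = 1046850856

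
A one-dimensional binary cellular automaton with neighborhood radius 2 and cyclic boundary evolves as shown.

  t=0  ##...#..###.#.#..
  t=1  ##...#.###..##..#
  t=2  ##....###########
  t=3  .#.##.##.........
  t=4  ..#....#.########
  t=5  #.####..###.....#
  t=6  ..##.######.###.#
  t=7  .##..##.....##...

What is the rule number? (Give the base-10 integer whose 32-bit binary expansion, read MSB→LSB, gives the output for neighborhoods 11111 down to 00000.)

313122259

  [31] ##### => .  t=2,i=8
  [30] ####. => .  t=2,i=0
  [29] ###.# => .  t=0,i=10
  [28] ###.. => #  t=1,i=1
  [27] ##.## => .  t=3,i=5
  [26] ##.#. => .  t=0,i=11
  [25] ##..# => #  t=1,i=10
  [24] ##... => .  t=0,i=2
  [23] #.### => #  t=1,i=7
  [22] #.##. => .  t=3,i=3
  [21] #.#.# => #  t=0,i=12
  [20] #.#.. => .  t=0,i=14
  [19] #..## => #  t=0,i=7
  [18] #..#. => .  t=4,i=1
  [17] #...# => .  t=0,i=3
  [16] #.... => #  t=2,i=3
  [15] .#### => #  t=2,i=7
  [14] .###. => #  t=0,i=9
  [13] .##.# => .  t=3,i=4
  [12] .##.. => #  t=0,i=1
  [11] .#.## => #  t=1,i=6
  [10] .#.#. => #  t=0,i=13
  [9] .#..# => .  t=0,i=6
  [8] .#... => #  t=4,i=3
  [7] ..### => #  t=0,i=8
  [6] ..##. => #  t=0,i=0
  [5] ..#.# => .  t=1,i=5
  [4] ..#.. => #  t=0,i=5
  [3] ...## => .  t=2,i=5
  [2] ...#. => .  t=0,i=4
  [1] ....# => #  t=2,i=4
  [0] ..... => #  t=3,i=10
  bits 00010010101010011101110111010011 = 313122259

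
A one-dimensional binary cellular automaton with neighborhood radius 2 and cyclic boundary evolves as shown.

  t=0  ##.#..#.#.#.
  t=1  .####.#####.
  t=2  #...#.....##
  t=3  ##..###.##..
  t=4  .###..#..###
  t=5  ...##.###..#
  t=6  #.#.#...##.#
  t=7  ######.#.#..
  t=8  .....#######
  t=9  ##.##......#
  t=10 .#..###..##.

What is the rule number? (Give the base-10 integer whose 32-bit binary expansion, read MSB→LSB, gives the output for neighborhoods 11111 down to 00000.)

  nb #####: next=.  (t=1,i=8, bit31=0)
  nb ####.: next=.  (t=1,i=3, bit30=0)
  nb ###.#: next=#  (t=1,i=4, bit29=1)
  nb ###..: next=#  (t=1,i=10, bit28=1)
  nb ##.##: next=.  (t=1,i=5, bit27=0)
  nb ##.#.: next=#  (t=0,i=2, bit26=1)
  nb ##..#: next=#  (t=1,i=11, bit25=1)
  nb ##...: next=#  (t=2,i=1, bit24=1)
  nb #.###: next=.  (t=1,i=6, bit23=0)
  nb #.##.: next=.  (t=0,i=0, bit22=0)
  nb #.#.#: next=#  (t=0,i=8, bit21=1)
  nb #.#..: next=#  (t=0,i=3, bit20=1)
  nb #..##: next=#  (t=1,i=0, bit19=1)
  nb #..#.: next=.  (t=0,i=5, bit18=0)
  nb #...#: next=.  (t=2,i=2, bit17=0)
  nb #....: next=#  (t=2,i=6, bit16=1)
  nb .####: next=.  (t=1,i=2, bit15=0)
  nb .###.: next=.  (t=2,i=11, bit14=0)
  nb .##.#: next=#  (t=0,i=1, bit13=1)
  nb .##..: next=#  (t=3,i=1, bit12=1)
  nb .#.##: next=.  (t=0,i=11, bit11=0)
  nb .#.#.: next=#  (t=0,i=7, bit10=1)
  nb .#..#: next=#  (t=0,i=4, bit9=1)
  nb .#...: next=#  (t=2,i=5, bit8=1)
  nb ..###: next=.  (t=1,i=1, bit7=0)
  nb ..##.: next=.  (t=3,i=0, bit6=0)
  nb ..#.#: next=#  (t=0,i=6, bit5=1)
  nb ..#..: next=#  (t=2,i=4, bit4=1)
  nb ...##: next=#  (t=2,i=9, bit3=1)
  nb ...#.: next=.  (t=2,i=3, bit2=0)
  nb ....#: next=#  (t=2,i=8, bit1=1)
  nb .....: next=.  (t=2,i=7, bit0=0)
  bits 00110111001110010011011100111010 = 926496570

926496570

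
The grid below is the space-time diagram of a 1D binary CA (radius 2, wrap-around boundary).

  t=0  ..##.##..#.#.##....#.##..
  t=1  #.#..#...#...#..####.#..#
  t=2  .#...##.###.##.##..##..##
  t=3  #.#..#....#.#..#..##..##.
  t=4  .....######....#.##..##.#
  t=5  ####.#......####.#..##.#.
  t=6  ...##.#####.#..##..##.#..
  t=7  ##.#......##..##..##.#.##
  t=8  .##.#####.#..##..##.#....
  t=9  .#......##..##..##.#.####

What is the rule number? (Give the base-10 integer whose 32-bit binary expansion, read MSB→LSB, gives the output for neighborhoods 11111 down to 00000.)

  #####|.  b31=0 t=4,i=7
  ####.|.  b30=0 t=1,i=18
  ###.#|#  b29=1 t=1,i=19
  ###..|.  b28=0 t=4,i=10
  ##.##|.  b27=0 t=0,i=4
  ##.#.|#  b26=1 t=1,i=1
  ##..#|.  b25=0 t=0,i=7
  ##...|.  b24=0 t=0,i=15
  #.###|.  b23=0 t=2,i=8
  #.##.|#  b22=1 t=0,i=5
  #.#.#|.  b21=0 t=0,i=11
  #.#..|.  b20=0 t=1,i=2
  #..##|#  b19=1 t=1,i=15
  #..#.|.  b18=0 t=0,i=8
  #...#|.  b17=0 t=1,i=7
  #....|#  b16=1 t=0,i=16
  .####|.  b15=0 t=1,i=17
  .###.|.  b14=0 t=2,i=9
  .##.#|.  b13=0 t=0,i=3
  .##..|.  b12=0 t=0,i=6
  .#.##|.  b11=0 t=0,i=12
  .#.#.|.  b10=0 t=0,i=10
  .#..#|.  b9=0 t=1,i=3
  .#...|#  b8=1 t=1,i=6
  ..###|#  b7=1 t=1,i=16
  ..##.|#  b6=1 t=0,i=2
  ..#.#|#  b5=1 t=0,i=9
  ..#..|#  b4=1 t=1,i=5
  ...##|.  b3=0 t=0,i=1
  ...#.|#  b2=1 t=0,i=18
  ....#|#  b1=1 t=0,i=0
  .....|#  b0=1 t=4,i=2
  bits 00100100010010010000000111110111 = 608764407

608764407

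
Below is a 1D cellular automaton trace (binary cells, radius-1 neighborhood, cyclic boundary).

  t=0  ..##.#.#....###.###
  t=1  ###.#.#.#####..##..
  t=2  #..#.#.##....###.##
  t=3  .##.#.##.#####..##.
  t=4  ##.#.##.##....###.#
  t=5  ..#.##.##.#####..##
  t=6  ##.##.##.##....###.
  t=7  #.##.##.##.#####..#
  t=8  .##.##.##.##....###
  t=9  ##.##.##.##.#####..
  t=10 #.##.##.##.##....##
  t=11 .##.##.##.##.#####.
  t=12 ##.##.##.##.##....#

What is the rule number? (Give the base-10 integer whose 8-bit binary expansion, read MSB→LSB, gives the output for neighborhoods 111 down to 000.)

  nb ###: next=.  (t=0,i=13, bit7=0)
  nb ##.: next=.  (t=0,i=3, bit6=0)
  nb #.#: next=#  (t=0,i=4, bit5=1)
  nb #..: next=#  (t=0,i=0, bit4=1)
  nb .##: next=#  (t=0,i=2, bit3=1)
  nb .#.: next=.  (t=0,i=5, bit2=0)
  nb ..#: next=#  (t=0,i=1, bit1=1)
  nb ...: next=#  (t=0,i=9, bit0=1)
  bits 00111011 = 59

59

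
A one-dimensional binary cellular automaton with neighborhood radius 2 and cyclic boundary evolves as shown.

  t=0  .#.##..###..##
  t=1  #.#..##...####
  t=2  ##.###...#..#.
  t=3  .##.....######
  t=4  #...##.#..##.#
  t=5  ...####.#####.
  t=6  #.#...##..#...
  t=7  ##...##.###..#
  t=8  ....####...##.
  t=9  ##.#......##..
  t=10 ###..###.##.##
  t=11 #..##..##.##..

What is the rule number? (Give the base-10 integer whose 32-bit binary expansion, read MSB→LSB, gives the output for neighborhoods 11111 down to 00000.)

2920099453

  nb #####: next=#  (t=1,i=12, bit31=1)
  nb ####.: next=.  (t=1,i=13, bit30=0)
  nb ###.#: next=#  (t=1,i=0, bit29=1)
  nb ###..: next=.  (t=0,i=9, bit28=0)
  nb ##.##: next=#  (t=2,i=2, bit27=1)
  nb ##.#.: next=#  (t=0,i=0, bit26=1)
  nb ##..#: next=#  (t=0,i=5, bit25=1)
  nb ##...: next=.  (t=1,i=7, bit24=0)
  nb #.###: next=.  (t=2,i=3, bit23=0)
  nb #.##.: next=.  (t=0,i=3, bit22=0)
  nb #.#.#: next=.  (t=0,i=1, bit21=0)
  nb #.#..: next=.  (t=1,i=2, bit20=0)
  nb #..##: next=#  (t=0,i=6, bit19=1)
  nb #..#.: next=#  (t=2,i=11, bit18=1)
  nb #...#: next=.  (t=1,i=8, bit17=0)
  nb #....: next=#  (t=3,i=4, bit16=1)
  nb .####: next=.  (t=1,i=11, bit15=0)
  nb .###.: next=.  (t=0,i=8, bit14=0)
  nb .##.#: next=#  (t=0,i=13, bit13=1)
  nb .##..: next=.  (t=0,i=4, bit12=0)
  nb .#.##: next=#  (t=0,i=2, bit11=1)
  nb .#.#.: next=#  (t=6,i=1, bit10=1)
  nb .#..#: next=#  (t=1,i=3, bit9=1)
  nb .#...: next=.  (t=6,i=3, bit8=0)
  nb ..###: next=.  (t=0,i=7, bit7=0)
  nb ..##.: next=#  (t=0,i=12, bit6=1)
  nb ..#.#: next=#  (t=2,i=12, bit5=1)
  nb ..#..: next=#  (t=2,i=9, bit4=1)
  nb ...##: next=#  (t=1,i=9, bit3=1)
  nb ...#.: next=#  (t=2,i=8, bit2=1)
  nb ....#: next=.  (t=3,i=6, bit1=0)
  nb .....: next=#  (t=3,i=5, bit0=1)
  bits 10101110000011010010111001111101 = 2920099453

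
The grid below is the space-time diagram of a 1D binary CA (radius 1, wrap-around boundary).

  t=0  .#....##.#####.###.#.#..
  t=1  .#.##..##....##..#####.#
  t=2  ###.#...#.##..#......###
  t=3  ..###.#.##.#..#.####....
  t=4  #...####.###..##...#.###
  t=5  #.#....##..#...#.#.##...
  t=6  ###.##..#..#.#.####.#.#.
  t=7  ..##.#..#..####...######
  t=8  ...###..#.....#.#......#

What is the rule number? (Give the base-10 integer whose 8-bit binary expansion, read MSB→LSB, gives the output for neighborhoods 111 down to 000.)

101

  ###|.  b7=0 t=0,i=10
  ##.|#  b6=1 t=0,i=7
  #.#|#  b5=1 t=0,i=8
  #..|.  b4=0 t=0,i=2
  .##|.  b3=0 t=0,i=6
  .#.|#  b2=1 t=0,i=1
  ..#|.  b1=0 t=0,i=0
  ...|#  b0=1 t=0,i=3
  bits 01100101 = 101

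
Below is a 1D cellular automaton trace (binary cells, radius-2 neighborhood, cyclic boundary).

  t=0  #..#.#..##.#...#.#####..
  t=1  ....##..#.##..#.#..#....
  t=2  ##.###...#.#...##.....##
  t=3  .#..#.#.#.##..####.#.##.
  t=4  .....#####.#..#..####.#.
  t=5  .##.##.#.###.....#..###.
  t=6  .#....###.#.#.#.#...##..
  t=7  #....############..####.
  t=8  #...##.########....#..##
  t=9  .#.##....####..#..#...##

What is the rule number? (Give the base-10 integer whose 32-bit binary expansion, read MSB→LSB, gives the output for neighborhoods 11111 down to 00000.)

  #####|#  b31=1 t=0,i=19
  ####.|.  b30=0 t=0,i=20
  ###.#|#  b29=1 t=2,i=1
  ###..|.  b28=0 t=0,i=21
  ##.##|.  b27=0 t=2,i=2
  ##.#.|#  b26=1 t=0,i=10
  ##..#|.  b25=0 t=0,i=22
  ##...|#  b24=1 t=2,i=6
  #.###|.  b23=0 t=0,i=17
  #.##.|.  b22=0 t=1,i=10
  #.#.#|#  b21=1 t=3,i=6
  #.#..|#  b20=1 t=0,i=5
  #..##|.  b19=0 t=0,i=7
  #..#.|.  b18=0 t=0,i=2
  #...#|.  b17=0 t=0,i=13
  #....|.  b16=0 t=1,i=21
  .####|.  b15=0 t=0,i=18
  .###.|#  b14=1 t=2,i=4
  .##.#|.  b13=0 t=0,i=9
  .##..|#  b12=1 t=1,i=5
  .#.##|#  b11=1 t=0,i=16
  .#.#.|#  b10=1 t=0,i=4
  .#..#|.  b9=0 t=0,i=1
  .#...|.  b8=0 t=0,i=12
  ..###|#  b7=1 t=2,i=22
  ..##.|#  b6=1 t=0,i=8
  ..#.#|.  b5=0 t=0,i=3
  ..#..|.  b4=0 t=0,i=0
  ...##|#  b3=1 t=1,i=3
  ...#.|#  b2=1 t=0,i=14
  ....#|.  b1=0 t=1,i=2
  .....|#  b0=1 t=1,i=0
  bits 10100101001100000101110011001101 = 2771410125

2771410125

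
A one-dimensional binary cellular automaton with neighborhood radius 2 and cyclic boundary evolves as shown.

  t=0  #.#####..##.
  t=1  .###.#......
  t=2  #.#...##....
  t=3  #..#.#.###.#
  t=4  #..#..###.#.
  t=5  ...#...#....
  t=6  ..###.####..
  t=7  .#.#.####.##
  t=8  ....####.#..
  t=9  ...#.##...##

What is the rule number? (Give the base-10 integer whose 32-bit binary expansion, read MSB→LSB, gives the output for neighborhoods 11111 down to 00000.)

  nb #####: next=.  (t=0,i=4, bit31=0)
  nb ####.: next=#  (t=0,i=5, bit30=1)
  nb ###.#: next=.  (t=1,i=3, bit29=0)
  nb ###..: next=.  (t=0,i=6, bit28=0)
  nb ##.##: next=#  (t=3,i=10, bit27=1)
  nb ##.#.: next=.  (t=0,i=11, bit26=0)
  nb ##..#: next=.  (t=0,i=7, bit25=0)
  nb ##...: next=#  (t=2,i=8, bit24=1)
  nb #.###: next=#  (t=0,i=2, bit23=1)
  nb #.##.: next=.  (t=3,i=11, bit22=0)
  nb #.#.#: next=.  (t=0,i=0, bit21=0)
  nb #.#..: next=.  (t=1,i=5, bit20=0)
  nb #..##: next=.  (t=0,i=8, bit19=0)
  nb #..#.: next=.  (t=3,i=2, bit18=0)
  nb #...#: next=.  (t=2,i=4, bit17=0)
  nb #....: next=#  (t=1,i=7, bit16=1)
  nb .####: next=#  (t=0,i=3, bit15=1)
  nb .###.: next=#  (t=1,i=2, bit14=1)
  nb .##.#: next=.  (t=0,i=10, bit13=0)
  nb .##..: next=#  (t=2,i=7, bit12=1)
  nb .#.##: next=#  (t=0,i=1, bit11=1)
  nb .#.#.: next=.  (t=2,i=1, bit10=0)
  nb .#..#: next=.  (t=4,i=1, bit9=0)
  nb .#...: next=#  (t=1,i=6, bit8=1)
  nb ..###: next=.  (t=1,i=1, bit7=0)
  nb ..##.: next=.  (t=0,i=9, bit6=0)
  nb ..#.#: next=#  (t=2,i=0, bit5=1)
  nb ..#..: next=#  (t=4,i=3, bit4=1)
  nb ...##: next=#  (t=1,i=0, bit3=1)
  nb ...#.: next=#  (t=2,i=11, bit2=1)
  nb ....#: next=.  (t=1,i=11, bit1=0)
  nb .....: next=.  (t=1,i=8, bit0=0)
  bits 01001001100000011101100100111100 = 1233246524

1233246524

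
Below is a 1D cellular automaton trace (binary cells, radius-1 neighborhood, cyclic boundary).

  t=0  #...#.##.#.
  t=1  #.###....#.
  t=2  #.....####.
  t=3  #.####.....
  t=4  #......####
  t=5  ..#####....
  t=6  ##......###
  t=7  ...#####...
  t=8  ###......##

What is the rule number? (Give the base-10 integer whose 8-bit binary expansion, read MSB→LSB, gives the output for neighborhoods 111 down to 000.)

7

  ###|.  b7=0 t=1,i=3
  ##.|.  b6=0 t=0,i=7
  #.#|.  b5=0 t=0,i=5
  #..|.  b4=0 t=0,i=1
  .##|.  b3=0 t=0,i=6
  .#.|#  b2=1 t=0,i=0
  ..#|#  b1=1 t=0,i=3
  ...|#  b0=1 t=0,i=2
  bits 00000111 = 7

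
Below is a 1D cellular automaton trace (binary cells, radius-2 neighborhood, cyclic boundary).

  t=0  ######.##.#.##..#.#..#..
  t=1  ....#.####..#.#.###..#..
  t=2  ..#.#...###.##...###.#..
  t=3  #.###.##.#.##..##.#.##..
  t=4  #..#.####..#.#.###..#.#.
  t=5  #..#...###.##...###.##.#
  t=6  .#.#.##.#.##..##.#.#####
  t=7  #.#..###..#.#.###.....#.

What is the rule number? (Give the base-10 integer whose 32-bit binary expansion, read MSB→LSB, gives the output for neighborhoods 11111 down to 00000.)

  #####|.  b31=0 t=0,i=2
  ####.|#  b30=1 t=0,i=4
  ###.#|.  b29=0 t=0,i=5
  ###..|#  b28=1 t=1,i=9
  ##.##|#  b27=1 t=0,i=6
  ##.#.|#  b26=1 t=0,i=9
  ##..#|#  b25=1 t=0,i=14
  ##...|.  b24=0 t=2,i=14
  #.###|.  b23=0 t=1,i=6
  #.##.|#  b22=1 t=0,i=7
  #.#.#|.  b21=0 t=0,i=10
  #.#..|#  b20=1 t=0,i=18
  #..##|.  b19=0 t=0,i=23
  #..#.|.  b18=0 t=0,i=15
  #...#|#  b17=1 t=2,i=6
  #....|.  b16=0 t=1,i=23
  .####|.  b15=0 t=0,i=1
  .###.|#  b14=1 t=1,i=17
  .##.#|#  b13=1 t=0,i=8
  .##..|.  b12=0 t=0,i=13
  .#.##|.  b11=0 t=0,i=11
  .#.#.|#  b10=1 t=0,i=17
  .#..#|.  b9=0 t=0,i=19
  .#...|.  b8=0 t=1,i=22
  ..###|.  b7=0 t=0,i=0
  ..##.|#  b6=1 t=3,i=15
  ..#.#|#  b5=1 t=0,i=16
  ..#..|#  b4=1 t=0,i=21
  ...##|#  b3=1 t=2,i=7
  ...#.|.  b2=0 t=1,i=3
  ....#|#  b1=1 t=1,i=2
  .....|.  b0=0 t=1,i=0
  bits 01011110010100100110010001111010 = 1582457978

1582457978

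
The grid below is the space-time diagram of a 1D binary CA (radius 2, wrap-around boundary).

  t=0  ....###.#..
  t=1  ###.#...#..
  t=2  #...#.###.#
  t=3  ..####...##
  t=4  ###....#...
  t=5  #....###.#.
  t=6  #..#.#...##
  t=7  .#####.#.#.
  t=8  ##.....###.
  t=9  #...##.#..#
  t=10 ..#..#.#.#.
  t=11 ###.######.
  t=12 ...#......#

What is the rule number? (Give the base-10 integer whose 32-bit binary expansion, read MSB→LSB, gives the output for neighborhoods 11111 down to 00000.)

176041143

  nb #####: next=.  (t=7,i=3, bit31=0)
  nb ####.: next=.  (t=3,i=4, bit30=0)
  nb ###.#: next=.  (t=0,i=6, bit29=0)
  nb ###..: next=.  (t=3,i=5, bit28=0)
  nb ##.##: next=#  (t=2,i=9, bit27=1)
  nb ##.#.: next=.  (t=0,i=7, bit26=0)
  nb ##..#: next=#  (t=3,i=0, bit25=1)
  nb ##...: next=.  (t=2,i=1, bit24=0)
  nb #.###: next=.  (t=2,i=6, bit23=0)
  nb #.##.: next=#  (t=2,i=10, bit22=1)
  nb #.#.#: next=#  (t=5,i=9, bit21=1)
  nb #.#..: next=#  (t=0,i=8, bit20=1)
  nb #..##: next=#  (t=1,i=10, bit19=1)
  nb #..#.: next=#  (t=6,i=2, bit18=1)
  nb #...#: next=#  (t=1,i=6, bit17=1)
  nb #....: next=.  (t=0,i=10, bit16=0)
  nb .####: next=.  (t=3,i=3, bit15=0)
  nb .###.: next=.  (t=0,i=5, bit14=0)
  nb .##.#: next=#  (t=9,i=5, bit13=1)
  nb .##..: next=.  (t=2,i=0, bit12=0)
  nb .#.##: next=#  (t=2,i=5, bit11=1)
  nb .#.#.: next=#  (t=5,i=10, bit10=1)
  nb .#..#: next=.  (t=1,i=9, bit9=0)
  nb .#...: next=.  (t=0,i=9, bit8=0)
  nb ..###: next=#  (t=0,i=4, bit7=1)
  nb ..##.: next=.  (t=3,i=9, bit6=0)
  nb ..#.#: next=#  (t=2,i=4, bit5=1)
  nb ..#..: next=#  (t=1,i=8, bit4=1)
  nb ...##: next=.  (t=0,i=3, bit3=0)
  nb ...#.: next=#  (t=1,i=7, bit2=1)
  nb ....#: next=#  (t=0,i=2, bit1=1)
  nb .....: next=#  (t=0,i=0, bit0=1)
  bits 00001010011111100010110010110111 = 176041143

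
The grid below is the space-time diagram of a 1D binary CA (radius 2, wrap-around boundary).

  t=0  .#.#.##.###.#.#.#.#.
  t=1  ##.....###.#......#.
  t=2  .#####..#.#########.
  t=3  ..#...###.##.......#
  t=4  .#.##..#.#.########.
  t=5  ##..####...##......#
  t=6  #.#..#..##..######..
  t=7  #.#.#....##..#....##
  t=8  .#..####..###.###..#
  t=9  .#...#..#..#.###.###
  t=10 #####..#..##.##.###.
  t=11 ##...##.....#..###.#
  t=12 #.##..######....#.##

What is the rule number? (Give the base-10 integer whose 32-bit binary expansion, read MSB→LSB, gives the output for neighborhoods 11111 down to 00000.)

  #####|.  b31=0 t=2,i=3
  ####.|.  b30=0 t=2,i=4
  ###.#|.  b29=0 t=0,i=10
  ###..|.  b28=0 t=2,i=5
  ##.##|#  b27=1 t=0,i=7
  ##.#.|#  b26=1 t=0,i=11
  ##..#|#  b25=1 t=2,i=6
  ##...|#  b24=1 t=1,i=2
  #.###|#  b23=1 t=0,i=8
  #.##.|.  b22=0 t=0,i=5
  #.#.#|.  b21=0 t=0,i=3
  #.#..|#  b20=1 t=0,i=18
  #..##|.  b19=0 t=2,i=0
  #..#.|#  b18=1 t=0,i=0
  #...#|#  b17=1 t=3,i=4
  #....|#  b16=1 t=1,i=3
  .####|#  b15=1 t=2,i=2
  .###.|#  b14=1 t=0,i=9
  .##.#|.  b13=0 t=0,i=6
  .##..|#  b12=1 t=1,i=1
  .#.##|.  b11=0 t=0,i=4
  .#.#.|.  b10=0 t=0,i=2
  .#..#|.  b9=0 t=0,i=19
  .#...|#  b8=1 t=1,i=12
  ..###|.  b7=0 t=1,i=7
  ..##.|.  b6=0 t=5,i=11
  ..#.#|#  b5=1 t=0,i=1
  ..#..|.  b4=0 t=3,i=2
  ...##|.  b3=0 t=1,i=6
  ...#.|#  b2=1 t=1,i=17
  ....#|#  b1=1 t=1,i=5
  .....|#  b0=1 t=1,i=4
  bits 00001111100101111101000100100111 = 261607719

261607719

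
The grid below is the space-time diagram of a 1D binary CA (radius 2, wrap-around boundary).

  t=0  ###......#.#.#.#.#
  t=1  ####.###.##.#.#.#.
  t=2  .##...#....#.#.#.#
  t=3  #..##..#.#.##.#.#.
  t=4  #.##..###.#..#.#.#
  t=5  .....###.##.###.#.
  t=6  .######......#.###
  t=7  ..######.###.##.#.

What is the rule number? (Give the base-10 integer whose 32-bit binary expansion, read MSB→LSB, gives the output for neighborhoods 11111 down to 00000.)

  [31] ##### => #  t=6,i=3
  [30] ####. => #  t=0,i=1
  [29] ###.# => .  t=1,i=3
  [28] ###.. => #  t=0,i=2
  [27] ##.## => .  t=1,i=4
  [26] ##.#. => #  t=1,i=11
  [25] ##..# => .  t=3,i=5
  [24] ##... => #  t=0,i=3
  [23] #.### => .  t=0,i=17
  [22] #.##. => .  t=1,i=9
  [21] #.#.# => .  t=0,i=11
  [20] #.#.. => #  t=3,i=0
  [19] #..## => #  t=3,i=2
  [18] #..#. => #  t=3,i=6
  [17] #...# => #  t=2,i=4
  [16] #.... => .  t=0,i=4
  [15] .#### => #  t=0,i=0
  [14] .###. => #  t=1,i=6
  [13] .##.# => .  t=1,i=10
  [12] .##.. => .  t=2,i=2
  [11] .#.## => #  t=0,i=16
  [10] .#.#. => #  t=0,i=10
  [9] .#..# => .  t=3,i=1
  [8] .#... => #  t=2,i=7
  [7] ..### => #  t=4,i=6
  [6] ..##. => #  t=3,i=3
  [5] ..#.# => #  t=0,i=9
  [4] ..#.. => .  t=2,i=6
  [3] ...## => #  t=5,i=4
  [2] ...#. => .  t=0,i=8
  [1] ....# => #  t=0,i=7
  [0] ..... => #  t=0,i=5
  bits 11010101000111101100110111101011 = 3575565803

3575565803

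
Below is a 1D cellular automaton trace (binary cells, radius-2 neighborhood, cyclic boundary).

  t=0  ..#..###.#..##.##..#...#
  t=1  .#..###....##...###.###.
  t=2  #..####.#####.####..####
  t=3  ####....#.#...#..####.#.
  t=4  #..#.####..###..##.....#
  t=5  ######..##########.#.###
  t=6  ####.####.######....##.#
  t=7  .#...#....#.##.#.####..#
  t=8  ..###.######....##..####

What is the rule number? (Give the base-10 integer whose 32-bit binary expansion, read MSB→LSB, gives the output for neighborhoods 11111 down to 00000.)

  nb #####: next=#  (t=2,i=10, bit31=1)
  nb ####.: next=.  (t=2,i=5, bit30=0)
  nb ###.#: next=.  (t=0,i=7, bit29=0)
  nb ###..: next=#  (t=1,i=6, bit28=1)
  nb ##.##: next=.  (t=0,i=14, bit27=0)
  nb ##.#.: next=.  (t=0,i=8, bit26=0)
  nb ##..#: next=#  (t=0,i=17, bit25=1)
  nb ##...: next=.  (t=1,i=7, bit24=0)
  nb #.###: next=#  (t=1,i=20, bit23=1)
  nb #.##.: next=.  (t=0,i=15, bit22=0)
  nb #.#.#: next=.  (t=3,i=22, bit21=0)
  nb #.#..: next=.  (t=0,i=9, bit20=0)
  nb #..##: next=#  (t=0,i=4, bit19=1)
  nb #..#.: next=#  (t=0,i=1, bit18=1)
  nb #...#: next=#  (t=0,i=21, bit17=1)
  nb #....: next=#  (t=1,i=8, bit16=1)
  nb .####: next=.  (t=2,i=4, bit15=0)
  nb .###.: next=#  (t=0,i=6, bit14=1)
  nb .##.#: next=.  (t=0,i=13, bit13=0)
  nb .##..: next=#  (t=0,i=16, bit12=1)
  nb .#.##: next=#  (t=3,i=23, bit11=1)
  nb .#.#.: next=.  (t=3,i=9, bit10=0)
  nb .#..#: next=.  (t=0,i=0, bit9=0)
  nb .#...: next=#  (t=0,i=20, bit8=1)
  nb ..###: next=#  (t=0,i=5, bit7=1)
  nb ..##.: next=#  (t=0,i=12, bit6=1)
  nb ..#.#: next=#  (t=3,i=8, bit5=1)
  nb ..#..: next=.  (t=0,i=2, bit4=0)
  nb ...##: next=#  (t=1,i=10, bit3=1)
  nb ...#.: next=#  (t=0,i=22, bit2=1)
  nb ....#: next=#  (t=1,i=9, bit1=1)
  nb .....: next=.  (t=4,i=20, bit0=0)
  bits 10010010100011110101100111101110 = 2458868206

2458868206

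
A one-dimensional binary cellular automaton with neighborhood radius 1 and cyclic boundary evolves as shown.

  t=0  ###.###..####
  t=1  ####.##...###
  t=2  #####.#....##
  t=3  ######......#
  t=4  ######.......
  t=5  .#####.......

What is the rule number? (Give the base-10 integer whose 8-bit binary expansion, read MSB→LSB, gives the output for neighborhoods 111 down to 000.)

224

  nb ###: next=#  (t=0,i=0, bit7=1)
  nb ##.: next=#  (t=0,i=2, bit6=1)
  nb #.#: next=#  (t=0,i=3, bit5=1)
  nb #..: next=.  (t=0,i=7, bit4=0)
  nb .##: next=.  (t=0,i=4, bit3=0)
  nb .#.: next=.  (t=2,i=6, bit2=0)
  nb ..#: next=.  (t=0,i=8, bit1=0)
  nb ...: next=.  (t=1,i=8, bit0=0)
  bits 11100000 = 224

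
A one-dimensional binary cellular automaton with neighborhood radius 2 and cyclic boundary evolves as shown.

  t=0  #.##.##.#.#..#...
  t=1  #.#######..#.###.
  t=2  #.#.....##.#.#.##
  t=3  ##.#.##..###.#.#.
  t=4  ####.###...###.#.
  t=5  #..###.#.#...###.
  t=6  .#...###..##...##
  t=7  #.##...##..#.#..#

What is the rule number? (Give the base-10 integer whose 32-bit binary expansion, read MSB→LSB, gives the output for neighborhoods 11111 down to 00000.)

  ##### -> .   bit 31 = 0  t=1,i=4
  ####. -> .   bit 30 = 0  t=1,i=7
  ###.# -> #   bit 29 = 1  t=1,i=15
  ###.. -> #   bit 28 = 1  t=1,i=8
  ##.## -> #   bit 27 = 1  t=0,i=4
  ##.#. -> #   bit 26 = 1  t=0,i=7
  ##..# -> #   bit 25 = 1  t=1,i=9
  ##... -> .   bit 24 = 0  t=4,i=8
  #.### -> #   bit 23 = 1  t=1,i=2
  #.##. -> #   bit 22 = 1  t=0,i=2
  #.#.# -> #   bit 21 = 1  t=0,i=8
  #.#.. -> .   bit 20 = 0  t=0,i=10
  #..## -> .   bit 19 = 0  t=3,i=8
  #..#. -> .   bit 18 = 0  t=0,i=12
  #...# -> #   bit 17 = 1  t=0,i=15
  #.... -> .   bit 16 = 0  t=2,i=4
  .#### -> .   bit 15 = 0  t=1,i=3
  .###. -> .   bit 14 = 0  t=1,i=14
  .##.# -> #   bit 13 = 1  t=0,i=3
  .##.. -> #   bit 12 = 1  t=3,i=6
  .#.## -> .   bit 11 = 0  t=0,i=1
  .#.#. -> .   bit 10 = 0  t=0,i=9
  .#..# -> #   bit 9 = 1  t=0,i=11
  .#... -> #   bit 8 = 1  t=0,i=14
  ..### -> .   bit 7 = 0  t=3,i=9
  ..##. -> .   bit 6 = 0  t=2,i=8
  ..#.# -> #   bit 5 = 1  t=0,i=0
  ..#.. -> #   bit 4 = 1  t=0,i=13
  ...## -> .   bit 3 = 0  t=2,i=7
  ...#. -> .   bit 2 = 0  t=0,i=16
  ....# -> #   bit 1 = 1  t=2,i=6
  ..... -> #   bit 0 = 1  t=2,i=5
  bits 00111110111000100011001100110011 = 1055011635

1055011635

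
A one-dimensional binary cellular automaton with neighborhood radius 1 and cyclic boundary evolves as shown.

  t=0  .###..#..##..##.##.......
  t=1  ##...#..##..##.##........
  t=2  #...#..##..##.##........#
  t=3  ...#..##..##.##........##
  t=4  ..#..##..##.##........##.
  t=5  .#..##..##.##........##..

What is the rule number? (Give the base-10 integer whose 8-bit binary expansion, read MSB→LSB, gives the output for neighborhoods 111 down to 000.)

42

  nb ###: next=.  (t=0,i=2, bit7=0)
  nb ##.: next=.  (t=0,i=3, bit6=0)
  nb #.#: next=#  (t=0,i=15, bit5=1)
  nb #..: next=.  (t=0,i=4, bit4=0)
  nb .##: next=#  (t=0,i=1, bit3=1)
  nb .#.: next=.  (t=0,i=6, bit2=0)
  nb ..#: next=#  (t=0,i=0, bit1=1)
  nb ...: next=.  (t=0,i=19, bit0=0)
  bits 00101010 = 42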